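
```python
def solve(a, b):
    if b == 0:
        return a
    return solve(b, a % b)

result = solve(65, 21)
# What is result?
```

solve(65, 21) -> solve(21, 2) -> solve(2, 1) -> solve(1, 0) -> 1

Answer: 1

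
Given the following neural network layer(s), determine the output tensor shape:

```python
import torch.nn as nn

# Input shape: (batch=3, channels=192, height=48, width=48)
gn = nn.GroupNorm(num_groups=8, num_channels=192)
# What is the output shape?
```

Input: (3, 192, 48, 48) -> Output: (3, 192, 48, 48)

Answer: (3, 192, 48, 48)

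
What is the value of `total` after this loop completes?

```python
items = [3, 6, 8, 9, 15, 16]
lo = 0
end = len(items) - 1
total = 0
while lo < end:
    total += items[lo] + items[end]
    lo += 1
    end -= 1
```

Sum of pairs from ends
`total` takes the values: 0 → 19 → 40 → 57

Answer: 57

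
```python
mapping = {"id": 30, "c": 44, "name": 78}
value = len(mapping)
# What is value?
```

Trace:
`mapping = {"id": 30, "c": 44, "name": 78}` → mapping = {'id': 30, 'c': 44, 'name': 78}
`value = len(mapping)` → value = 3
So value = 3

Answer: 3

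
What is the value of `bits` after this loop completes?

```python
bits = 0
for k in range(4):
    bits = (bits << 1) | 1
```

Build 4 consecutive 1-bits: 0b1111
`bits` takes the values: 0 → 1 → 3 → 7 → 15

Answer: 15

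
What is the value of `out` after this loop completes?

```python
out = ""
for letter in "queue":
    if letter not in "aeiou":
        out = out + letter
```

Remove vowels from 'queue'
`out` takes the values: "" → "q"

Answer: "q"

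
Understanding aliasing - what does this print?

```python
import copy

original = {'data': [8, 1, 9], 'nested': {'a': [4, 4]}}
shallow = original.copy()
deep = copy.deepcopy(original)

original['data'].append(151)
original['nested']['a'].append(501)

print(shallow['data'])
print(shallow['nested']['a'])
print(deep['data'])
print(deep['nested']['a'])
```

Key concept: comparing shallow vs deep copy.
Step by step:
`original = {'data': [8, 1, 9], 'nested': {'a': [4, 4]}}` → original = {'data': [8, 1, 9], 'nested': {'a': [4, 4]}}
`shallow = original.copy()` → shallow = {'data': [8, 1, 9], 'nested': {'a': [4, 4]}}
`deep = copy.deepcopy(original)` → deep = {'data': [8, 1, 9], 'nested': {'a': [4, 4]}}
`original['data'].append(151)` → original = {'data': [8, 1, 9, 151], 'nested': {'a': [4, 4]}}; shallow = {'data': [8, 1, 9, 151], 'nested': {'a': [4, 4]}}
`original['nested']['a'].append(501)` → original = {'data': [8, 1, 9, 151], 'nested': {'a': [4, 4, 501]}}; shallow = {'data': [8, 1, 9, 151], 'nested': {'a': [4, 4, 501]}}
`print(shallow['data'])` → prints [8, 1, 9, 151]
`print(shallow['nested']['a'])` → prints [4, 4, 501]
`print(deep['data'])` → prints [8, 1, 9]
`print(deep['nested']['a'])` → prints [4, 4]

Answer:
[8, 1, 9, 151]
[4, 4, 501]
[8, 1, 9]
[4, 4]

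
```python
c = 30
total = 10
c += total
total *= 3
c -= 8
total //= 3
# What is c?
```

Trace:
`c = 30` → c = 30
`total = 10` → total = 10
`c += total` → c = 40
`total *= 3` → total = 30
`c -= 8` → c = 32
`total //= 3` → total = 10
So c = 32

Answer: 32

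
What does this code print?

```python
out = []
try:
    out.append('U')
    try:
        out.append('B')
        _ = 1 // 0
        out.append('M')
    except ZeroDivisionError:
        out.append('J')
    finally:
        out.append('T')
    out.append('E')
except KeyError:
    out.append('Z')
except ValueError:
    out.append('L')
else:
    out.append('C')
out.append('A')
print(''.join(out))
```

Execution trace: 'U' (try body) → 'B' (inner try body) → 'J' (inner except ZeroDivisionError) → 'T' (inner finally) → 'E' (try body, no exception) → 'C' (else) → 'A' (after the try/except). Output: UBJTECA

Answer: UBJTECA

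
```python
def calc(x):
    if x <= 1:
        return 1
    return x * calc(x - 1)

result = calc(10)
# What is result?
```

calc(10) = 10 * 9 * 8 * 7 * 6 * 5 * 4 * 3 * 2 * 1 = 3628800

Answer: 3628800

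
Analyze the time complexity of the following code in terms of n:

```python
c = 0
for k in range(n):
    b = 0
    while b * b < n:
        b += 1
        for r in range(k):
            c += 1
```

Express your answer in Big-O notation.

Each loop level contributes: n × √n × n. Multiplying the contributions gives O(n^2√n).

Answer: O(n^2√n)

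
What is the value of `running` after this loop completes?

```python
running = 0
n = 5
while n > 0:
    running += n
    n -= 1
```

Sum 5 down to 1
`running` takes the values: 0 → 5 → 9 → 12 → 14 → 15

Answer: 15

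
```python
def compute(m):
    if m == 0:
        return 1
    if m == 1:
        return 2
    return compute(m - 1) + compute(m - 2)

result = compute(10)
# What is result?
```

Build up from base cases: compute(0)=1, compute(1)=2, compute(2)=3, compute(3)=5, compute(4)=8, compute(5)=13, compute(6)=21, ..., compute(10)=144

Answer: 144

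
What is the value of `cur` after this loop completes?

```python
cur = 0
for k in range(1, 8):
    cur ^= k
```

XOR of 1 to 7
`cur` takes the values: 0 → 1 → 3 → 0 → 4 → 1 → 7 → 0

Answer: 0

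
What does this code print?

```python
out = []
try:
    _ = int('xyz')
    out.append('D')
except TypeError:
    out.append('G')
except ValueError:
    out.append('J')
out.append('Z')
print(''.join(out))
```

Execution trace: 'J' (except ValueError) → 'Z' (after the try/except). Output: JZ

Answer: JZ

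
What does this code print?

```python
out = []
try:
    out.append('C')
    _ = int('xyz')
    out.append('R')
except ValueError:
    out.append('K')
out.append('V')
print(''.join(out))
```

Execution trace: 'C' (try body) → 'K' (except ValueError) → 'V' (after the try/except). Output: CKV

Answer: CKV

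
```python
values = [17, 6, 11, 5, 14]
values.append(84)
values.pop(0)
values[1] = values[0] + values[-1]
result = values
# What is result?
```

Trace:
`values = [17, 6, 11, 5, 14]` → values = [17, 6, 11, 5, 14]
`values.append(84)` → values = [17, 6, 11, 5, 14, 84]
`values.pop(0)` → values = [6, 11, 5, 14, 84]
`values[1] = values[0] + values[-1]` → values = [6, 90, 5, 14, 84]
`result = values` → result = [6, 90, 5, 14, 84]
So result = [6, 90, 5, 14, 84]

Answer: [6, 90, 5, 14, 84]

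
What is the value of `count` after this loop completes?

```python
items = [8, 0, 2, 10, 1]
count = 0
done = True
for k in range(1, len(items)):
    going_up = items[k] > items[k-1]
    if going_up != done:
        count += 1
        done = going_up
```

Count direction changes in [8, 0, 2, 10, 1]
`count` takes the values: 0 → 1 → 2 → 3

Answer: 3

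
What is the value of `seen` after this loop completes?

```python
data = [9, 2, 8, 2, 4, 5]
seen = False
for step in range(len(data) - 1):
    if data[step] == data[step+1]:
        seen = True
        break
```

Check consecutive duplicates in [9, 2, 8, 2, 4, 5]
`seen` takes the values: False

Answer: False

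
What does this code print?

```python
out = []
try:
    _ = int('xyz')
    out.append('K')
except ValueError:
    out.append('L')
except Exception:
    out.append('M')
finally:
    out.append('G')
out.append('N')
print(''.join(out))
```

Execution trace: 'L' (except ValueError) → 'G' (finally) → 'N' (after the try/except). Output: LGN

Answer: LGN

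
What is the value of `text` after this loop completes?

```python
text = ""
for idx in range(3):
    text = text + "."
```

Repeat '.' 3 times
`text` takes the values: "" → "." → ".." → "..."

Answer: "..."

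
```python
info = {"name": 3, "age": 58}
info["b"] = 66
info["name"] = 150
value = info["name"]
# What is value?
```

Trace:
`info = {"name": 3, "age": 58}` → info = {'name': 3, 'age': 58}
`info["b"] = 66` → info = {'name': 3, 'age': 58, 'b': 66}
`info["name"] = 150` → info = {'name': 150, 'age': 58, 'b': 66}
`value = info["name"]` → value = 150
So value = 150

Answer: 150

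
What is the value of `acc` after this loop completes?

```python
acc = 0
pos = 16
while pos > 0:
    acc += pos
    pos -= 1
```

Sum 16 down to 1
`acc` takes the values: 0 → 16 → 31 → 45 → 58 → 70 → 81 → 91 → 100 → 108 → 115 → 121 → 126 → 130 → 133 → 135 → 136

Answer: 136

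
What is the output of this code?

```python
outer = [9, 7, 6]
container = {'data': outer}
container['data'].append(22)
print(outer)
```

Key concept: dict holds reference to list.
Step by step:
`outer = [9, 7, 6]` → outer = [9, 7, 6]
`container = {'data': outer}` → container = {'data': [9, 7, 6]}
`container['data'].append(22)` → outer = [9, 7, 6, 22]; container = {'data': [9, 7, 6, 22]}
`print(outer)` → prints [9, 7, 6, 22]

Answer: [9, 7, 6, 22]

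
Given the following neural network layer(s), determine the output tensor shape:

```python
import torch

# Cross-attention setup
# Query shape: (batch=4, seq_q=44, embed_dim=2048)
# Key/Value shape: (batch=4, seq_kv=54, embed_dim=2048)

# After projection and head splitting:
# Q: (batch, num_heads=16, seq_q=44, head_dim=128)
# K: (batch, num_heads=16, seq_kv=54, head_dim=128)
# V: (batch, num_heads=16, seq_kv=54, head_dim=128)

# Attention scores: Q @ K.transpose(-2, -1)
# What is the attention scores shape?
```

Input: (4, 44, 2048) -> Output: (4, 16, 44, 54)

Answer: (4, 16, 44, 54)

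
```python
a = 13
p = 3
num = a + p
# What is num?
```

Trace:
`a = 13` → a = 13
`p = 3` → p = 3
`num = a + p` → num = 16
So num = 16

Answer: 16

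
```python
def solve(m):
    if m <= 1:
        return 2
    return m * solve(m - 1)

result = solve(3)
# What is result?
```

solve(3) = 3 * 2 * 2 = 12

Answer: 12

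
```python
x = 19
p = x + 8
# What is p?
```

Trace:
`x = 19` → x = 19
`p = x + 8` → p = 27
So p = 27

Answer: 27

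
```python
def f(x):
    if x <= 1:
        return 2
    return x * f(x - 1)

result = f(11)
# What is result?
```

f(11) = 11 * 10 * 9 * 8 * 7 * 6 * 5 * 4 * 3 * 2 * 2 = 79833600

Answer: 79833600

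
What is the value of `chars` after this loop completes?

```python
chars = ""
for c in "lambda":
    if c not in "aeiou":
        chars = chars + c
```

Remove vowels from 'lambda'
`chars` takes the values: "" → "l" → "lm" → "lmb" → "lmbd"

Answer: "lmbd"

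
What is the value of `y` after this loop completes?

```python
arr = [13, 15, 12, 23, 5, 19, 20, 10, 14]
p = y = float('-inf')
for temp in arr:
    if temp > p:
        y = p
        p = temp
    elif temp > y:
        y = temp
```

Second largest (with repeats) in [13, 15, 12, 23, 5, 19, 20, 10, 14]
`y` takes the values: -inf → 13 → 15 → 19 → 20

Answer: 20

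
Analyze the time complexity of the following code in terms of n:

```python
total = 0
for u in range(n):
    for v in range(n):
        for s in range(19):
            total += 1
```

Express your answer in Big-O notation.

Each loop level contributes: n × n × 1. Multiplying the contributions gives O(n^2).

Answer: O(n^2)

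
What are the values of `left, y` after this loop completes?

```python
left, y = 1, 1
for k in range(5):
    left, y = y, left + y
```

Fibonacci: after 5 iterations
`left, y` takes the values: (1, 1) → (1, 2) → (2, 3) → (3, 5) → (5, 8) → (8, 13)

Answer: 8, 13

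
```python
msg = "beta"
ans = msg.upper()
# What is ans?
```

Trace:
`msg = "beta"` → msg = 'beta'
`ans = msg.upper()` → ans = 'BETA'
So ans = 'BETA'

Answer: 'BETA'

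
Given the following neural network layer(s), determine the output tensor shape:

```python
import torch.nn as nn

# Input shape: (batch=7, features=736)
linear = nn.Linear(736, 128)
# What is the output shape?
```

Input: (7, 736) -> Output: (7, 128)

Answer: (7, 128)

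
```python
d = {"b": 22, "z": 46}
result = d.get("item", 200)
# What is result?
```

Trace:
`d = {"b": 22, "z": 46}` → d = {'b': 22, 'z': 46}
`result = d.get("item", 200)` → result = 200
So result = 200

Answer: 200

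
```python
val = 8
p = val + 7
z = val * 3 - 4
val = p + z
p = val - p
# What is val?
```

Trace:
`val = 8` → val = 8
`p = val + 7` → p = 15
`z = val * 3 - 4` → z = 20
`val = p + z` → val = 35
`p = val - p` → p = 20
So val = 35

Answer: 35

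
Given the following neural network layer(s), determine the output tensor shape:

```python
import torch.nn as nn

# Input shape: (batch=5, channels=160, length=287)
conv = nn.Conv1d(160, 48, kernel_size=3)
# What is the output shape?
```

Input: (5, 160, 287) -> Output: (5, 48, 285)

Answer: (5, 48, 285)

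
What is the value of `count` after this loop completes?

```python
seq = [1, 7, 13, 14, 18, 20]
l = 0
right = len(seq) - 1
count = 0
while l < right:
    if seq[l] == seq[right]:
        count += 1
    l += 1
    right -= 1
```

Count matching pairs from ends
`count` takes the values: 0

Answer: 0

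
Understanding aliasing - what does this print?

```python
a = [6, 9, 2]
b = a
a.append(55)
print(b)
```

Key concept: basic list aliasing.
Step by step:
`a = [6, 9, 2]` → a = [6, 9, 2]
`b = a` → b = [6, 9, 2] (same object as a)
`a.append(55)` → a = [6, 9, 2, 55] (same object as b); b = [6, 9, 2, 55] (same object as a)
`print(b)` → prints [6, 9, 2, 55]

Answer: [6, 9, 2, 55]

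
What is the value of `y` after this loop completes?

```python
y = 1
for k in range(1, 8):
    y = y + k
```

Start at 1, add 1 through 7
`y` takes the values: 1 → 2 → 4 → 7 → 11 → 16 → 22 → 29

Answer: 29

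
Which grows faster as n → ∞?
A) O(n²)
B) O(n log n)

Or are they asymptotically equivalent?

O(n²) vs O(n log n): Higher order terms dominate.

Answer: A) O(n²) grows faster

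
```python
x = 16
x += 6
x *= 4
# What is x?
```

Trace:
`x = 16` → x = 16
`x += 6` → x = 22
`x *= 4` → x = 88
So x = 88

Answer: 88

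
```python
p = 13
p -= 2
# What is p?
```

Trace:
`p = 13` → p = 13
`p -= 2` → p = 11
So p = 11

Answer: 11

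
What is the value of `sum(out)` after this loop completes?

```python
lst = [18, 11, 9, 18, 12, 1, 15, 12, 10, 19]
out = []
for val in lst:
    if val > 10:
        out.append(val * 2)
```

Sum of doubled values > 10
`out` takes the values: [] → [36] → [36, 22] → [36, 22, 36] → [36, 22, 36, 24] → [36, 22, 36, 24, 30] → [36, 22, 36, 24, 30, 24] → [36, 22, 36, 24, 30, 24, 38]
So `sum(out)` = 210

Answer: 210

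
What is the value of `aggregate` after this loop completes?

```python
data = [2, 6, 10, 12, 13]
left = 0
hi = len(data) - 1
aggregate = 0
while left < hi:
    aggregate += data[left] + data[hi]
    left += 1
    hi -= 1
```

Sum of pairs from ends
`aggregate` takes the values: 0 → 15 → 33

Answer: 33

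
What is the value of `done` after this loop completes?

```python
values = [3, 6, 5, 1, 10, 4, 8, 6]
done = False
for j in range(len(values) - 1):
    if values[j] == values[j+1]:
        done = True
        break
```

Check consecutive duplicates in [3, 6, 5, 1, 10, 4, 8, 6]
`done` takes the values: False

Answer: False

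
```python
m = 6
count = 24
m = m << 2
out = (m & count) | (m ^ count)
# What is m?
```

Trace:
`m = 6` → m = 6
`count = 24` → count = 24
`m = m << 2` → m = 24
`out = (m & count) | (m ^ count)` → out = 24
So m = 24

Answer: 24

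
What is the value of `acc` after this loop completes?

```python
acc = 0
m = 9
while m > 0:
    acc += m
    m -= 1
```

Sum 9 down to 1
`acc` takes the values: 0 → 9 → 17 → 24 → 30 → 35 → 39 → 42 → 44 → 45

Answer: 45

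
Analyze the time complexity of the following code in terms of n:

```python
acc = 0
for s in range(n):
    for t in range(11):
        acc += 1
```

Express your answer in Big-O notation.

Each loop level contributes: n × 1. Multiplying the contributions gives O(n).

Answer: O(n)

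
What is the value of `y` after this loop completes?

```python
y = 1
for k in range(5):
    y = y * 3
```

Multiply by 3, 5 times: 1 * 3^5 = 243
`y` takes the values: 1 → 3 → 9 → 27 → 81 → 243

Answer: 243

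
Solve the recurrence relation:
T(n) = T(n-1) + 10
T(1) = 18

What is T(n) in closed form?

Unrolling: T(n) = T(1) + 10·(n-1) = 18 + 10(n-1) = 10n + 8.

Answer: T(n) = 10n + 8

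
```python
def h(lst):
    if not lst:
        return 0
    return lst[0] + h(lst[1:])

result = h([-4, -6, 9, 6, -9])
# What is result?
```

(-4) + (-6) + 9 + 6 + (-9) + 0 = -4

Answer: -4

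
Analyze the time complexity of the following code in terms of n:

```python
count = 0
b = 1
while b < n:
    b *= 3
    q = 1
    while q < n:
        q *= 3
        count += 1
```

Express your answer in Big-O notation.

Each loop level contributes: log n × log n. Multiplying the contributions gives O(log² n).

Answer: O(log² n)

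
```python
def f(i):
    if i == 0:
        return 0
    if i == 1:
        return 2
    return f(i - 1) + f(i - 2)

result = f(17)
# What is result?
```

Build up from base cases: f(0)=0, f(1)=2, f(2)=2, f(3)=4, f(4)=6, f(5)=10, f(6)=16, ..., f(17)=3194

Answer: 3194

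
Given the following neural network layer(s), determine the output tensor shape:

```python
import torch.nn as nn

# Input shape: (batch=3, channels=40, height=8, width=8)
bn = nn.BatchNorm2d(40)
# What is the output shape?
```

Input: (3, 40, 8, 8) -> Output: (3, 40, 8, 8)

Answer: (3, 40, 8, 8)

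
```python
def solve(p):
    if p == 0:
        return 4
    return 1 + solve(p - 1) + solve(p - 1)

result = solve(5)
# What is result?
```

solve(p) = 1 + 2·solve(p-1), solve(0)=4. Closed form: (4+1)·2^5 - 1 = 159.

Answer: 159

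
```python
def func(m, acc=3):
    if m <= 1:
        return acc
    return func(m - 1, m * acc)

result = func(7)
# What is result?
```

Accumulator trace (n, acc): (7, 3) -> (6, 21) -> (5, 126) -> (4, 630) -> (3, 2520) -> (2, 7560) -> (1, 15120) -> return 15120

Answer: 15120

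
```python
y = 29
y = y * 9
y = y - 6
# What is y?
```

Trace:
`y = 29` → y = 29
`y = y * 9` → y = 261
`y = y - 6` → y = 255
So y = 255

Answer: 255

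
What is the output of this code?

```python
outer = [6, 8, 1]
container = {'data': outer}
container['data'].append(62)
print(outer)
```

Key concept: dict holds reference to list.
Step by step:
`outer = [6, 8, 1]` → outer = [6, 8, 1]
`container = {'data': outer}` → container = {'data': [6, 8, 1]}
`container['data'].append(62)` → outer = [6, 8, 1, 62]; container = {'data': [6, 8, 1, 62]}
`print(outer)` → prints [6, 8, 1, 62]

Answer: [6, 8, 1, 62]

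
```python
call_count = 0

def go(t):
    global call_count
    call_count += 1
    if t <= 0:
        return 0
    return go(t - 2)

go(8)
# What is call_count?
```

Linear recursion stepping by 2: 5 calls from t=8 down to ≤0.

Answer: 5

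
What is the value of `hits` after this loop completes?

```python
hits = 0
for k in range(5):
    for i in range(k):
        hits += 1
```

Triangle number: 0+1+2+...+4
`hits` takes the values: 0 → 1 → 2 → 3 → 4 → 5 → 6 → 7 → 8 → 9 → 10

Answer: 10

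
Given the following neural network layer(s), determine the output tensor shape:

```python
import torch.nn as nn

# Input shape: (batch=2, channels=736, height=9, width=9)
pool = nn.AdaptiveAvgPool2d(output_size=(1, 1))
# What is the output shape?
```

Input: (2, 736, 9, 9) -> Output: (2, 736, 1, 1)

Answer: (2, 736, 1, 1)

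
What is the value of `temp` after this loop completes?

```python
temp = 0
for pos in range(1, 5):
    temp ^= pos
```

XOR of 1 to 4
`temp` takes the values: 0 → 1 → 3 → 0 → 4

Answer: 4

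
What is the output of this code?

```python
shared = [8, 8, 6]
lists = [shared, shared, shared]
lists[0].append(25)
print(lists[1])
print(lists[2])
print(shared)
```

Key concept: list of same reference.
Step by step:
`shared = [8, 8, 6]` → shared = [8, 8, 6]
`lists = [shared, shared, shared]` → lists = [[8, 8, 6], [8, 8, 6], [8, 8, 6]]
`lists[0].append(25)` → shared = [8, 8, 6, 25]; lists = [[8, 8, 6, 25], [8, 8, 6, 25], [8, 8, 6, 25]]
`print(lists[1])` → prints [8, 8, 6, 25]
`print(lists[2])` → prints [8, 8, 6, 25]
`print(shared)` → prints [8, 8, 6, 25]

Answer:
[8, 8, 6, 25]
[8, 8, 6, 25]
[8, 8, 6, 25]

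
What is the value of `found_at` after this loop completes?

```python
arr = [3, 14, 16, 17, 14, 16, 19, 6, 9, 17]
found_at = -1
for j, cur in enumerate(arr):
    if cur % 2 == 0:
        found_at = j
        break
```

First even number index in [3, 14, 16, 17, 14, 16, 19, 6, 9, 17]
`found_at` takes the values: -1 → 1

Answer: 1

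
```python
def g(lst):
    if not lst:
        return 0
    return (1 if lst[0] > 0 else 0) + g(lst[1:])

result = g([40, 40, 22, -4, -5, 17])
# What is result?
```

Count of positive elements in [40, 40, 22, -4, -5, 17] = 4

Answer: 4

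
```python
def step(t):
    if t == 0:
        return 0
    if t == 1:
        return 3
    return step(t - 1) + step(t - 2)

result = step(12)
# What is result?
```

Build up from base cases: step(0)=0, step(1)=3, step(2)=3, step(3)=6, step(4)=9, step(5)=15, step(6)=24, ..., step(12)=432

Answer: 432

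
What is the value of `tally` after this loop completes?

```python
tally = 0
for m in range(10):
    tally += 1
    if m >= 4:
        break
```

Loop breaks when m reaches 4, tally is 5
`tally` takes the values: 0 → 1 → 2 → 3 → 4 → 5

Answer: 5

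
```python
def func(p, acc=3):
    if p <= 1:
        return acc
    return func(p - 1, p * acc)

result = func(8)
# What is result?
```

Accumulator trace (n, acc): (8, 3) -> (7, 24) -> (6, 168) -> (5, 1008) -> (4, 5040) -> (3, 20160) -> (2, 60480) -> (1, 120960) -> return 120960

Answer: 120960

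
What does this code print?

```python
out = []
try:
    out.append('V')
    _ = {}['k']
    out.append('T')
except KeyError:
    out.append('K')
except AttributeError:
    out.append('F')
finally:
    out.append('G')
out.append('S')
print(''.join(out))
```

Execution trace: 'V' (try body) → 'K' (except KeyError) → 'G' (finally) → 'S' (after the try/except). Output: VKGS

Answer: VKGS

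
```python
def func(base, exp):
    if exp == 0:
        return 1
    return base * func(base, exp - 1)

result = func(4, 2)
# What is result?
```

func(4, 2) = 4 * 4 = 16

Answer: 16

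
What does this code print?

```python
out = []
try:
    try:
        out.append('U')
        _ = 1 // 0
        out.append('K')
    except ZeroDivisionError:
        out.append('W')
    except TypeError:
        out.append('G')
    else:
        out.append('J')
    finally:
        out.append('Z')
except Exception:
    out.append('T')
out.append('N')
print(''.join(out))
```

Execution trace: 'U' (inner try body) → 'W' (inner except ZeroDivisionError) → 'Z' (inner finally) → 'N' (after the try/except). Output: UWZN

Answer: UWZN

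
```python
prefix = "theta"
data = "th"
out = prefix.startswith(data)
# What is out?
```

Trace:
`prefix = "theta"` → prefix = 'theta'
`data = "th"` → data = 'th'
`out = prefix.startswith(data)` → out = True
So out = True

Answer: True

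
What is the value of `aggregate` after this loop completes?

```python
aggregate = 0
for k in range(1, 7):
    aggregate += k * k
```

Sum of squares 1² to 6² = 91
`aggregate` takes the values: 0 → 1 → 5 → 14 → 30 → 55 → 91

Answer: 91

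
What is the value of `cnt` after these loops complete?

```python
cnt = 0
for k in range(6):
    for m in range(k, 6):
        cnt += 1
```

Upper triangle: 6 + 5 + ... + 1
`cnt` takes the values: 0 → 1 → 2 → 3 → 4 → 5 → 6 → 7 → 8 → 9 → 10 → 11 → 12 → 13 → 14 → 15 → 16 → 17 → 18 → 19 → 20 → 21

Answer: 21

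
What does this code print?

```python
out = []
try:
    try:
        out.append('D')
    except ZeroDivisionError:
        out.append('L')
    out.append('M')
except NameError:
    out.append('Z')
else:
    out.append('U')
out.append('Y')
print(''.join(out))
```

Execution trace: 'D' (inner try body, no exception) → 'M' (try body, no exception) → 'U' (else) → 'Y' (after the try/except). Output: DMUY

Answer: DMUY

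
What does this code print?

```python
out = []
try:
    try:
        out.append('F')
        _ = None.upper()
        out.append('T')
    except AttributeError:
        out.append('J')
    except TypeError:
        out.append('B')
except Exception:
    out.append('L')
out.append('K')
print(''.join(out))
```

Execution trace: 'F' (inner try body) → 'J' (inner except AttributeError) → 'K' (after the try/except). Output: FJK

Answer: FJK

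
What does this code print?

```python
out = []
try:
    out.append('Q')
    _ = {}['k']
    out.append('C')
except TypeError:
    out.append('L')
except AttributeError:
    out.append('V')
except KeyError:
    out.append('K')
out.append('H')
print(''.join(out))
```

Execution trace: 'Q' (try body) → 'K' (except KeyError) → 'H' (after the try/except). Output: QKH

Answer: QKH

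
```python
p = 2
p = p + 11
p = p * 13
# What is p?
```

Trace:
`p = 2` → p = 2
`p = p + 11` → p = 13
`p = p * 13` → p = 169
So p = 169

Answer: 169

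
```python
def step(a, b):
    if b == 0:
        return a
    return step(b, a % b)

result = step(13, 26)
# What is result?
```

step(13, 26) -> step(26, 13) -> step(13, 0) -> 13

Answer: 13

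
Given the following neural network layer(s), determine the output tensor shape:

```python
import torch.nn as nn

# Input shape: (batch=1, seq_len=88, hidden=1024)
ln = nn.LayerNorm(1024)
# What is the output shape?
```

Input: (1, 88, 1024) -> Output: (1, 88, 1024)

Answer: (1, 88, 1024)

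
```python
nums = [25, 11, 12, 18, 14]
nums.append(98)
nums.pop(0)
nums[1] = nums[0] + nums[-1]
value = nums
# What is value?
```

Trace:
`nums = [25, 11, 12, 18, 14]` → nums = [25, 11, 12, 18, 14]
`nums.append(98)` → nums = [25, 11, 12, 18, 14, 98]
`nums.pop(0)` → nums = [11, 12, 18, 14, 98]
`nums[1] = nums[0] + nums[-1]` → nums = [11, 109, 18, 14, 98]
`value = nums` → value = [11, 109, 18, 14, 98]
So value = [11, 109, 18, 14, 98]

Answer: [11, 109, 18, 14, 98]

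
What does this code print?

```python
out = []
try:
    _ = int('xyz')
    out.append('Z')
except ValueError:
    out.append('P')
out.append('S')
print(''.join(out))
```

Execution trace: 'P' (except ValueError) → 'S' (after the try/except). Output: PS

Answer: PS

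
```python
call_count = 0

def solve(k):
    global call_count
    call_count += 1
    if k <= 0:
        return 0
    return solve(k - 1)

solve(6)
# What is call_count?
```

Linear recursion stepping by 1: 7 calls from k=6 down to ≤0.

Answer: 7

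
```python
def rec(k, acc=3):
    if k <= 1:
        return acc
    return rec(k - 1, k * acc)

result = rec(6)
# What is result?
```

Accumulator trace (n, acc): (6, 3) -> (5, 18) -> (4, 90) -> (3, 360) -> (2, 1080) -> (1, 2160) -> return 2160

Answer: 2160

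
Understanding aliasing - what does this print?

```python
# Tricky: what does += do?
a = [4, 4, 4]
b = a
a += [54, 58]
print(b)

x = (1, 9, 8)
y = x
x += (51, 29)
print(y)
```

Key concept: += behavior differs for mutable vs immutable.
Step by step:
`a = [4, 4, 4]` → a = [4, 4, 4]
`b = a` → b = [4, 4, 4] (same object as a)
`a += [54, 58]` → a = [4, 4, 4, 54, 58] (same object as b); b = [4, 4, 4, 54, 58] (same object as a)
`print(b)` → prints [4, 4, 4, 54, 58]
`x = (1, 9, 8)` → x = (1, 9, 8)
`y = x` → y = (1, 9, 8)
`x += (51, 29)` → x = (1, 9, 8, 51, 29)
`print(y)` → prints (1, 9, 8)

Answer:
[4, 4, 4, 54, 58]
(1, 9, 8)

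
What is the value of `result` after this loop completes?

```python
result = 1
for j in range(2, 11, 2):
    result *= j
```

Product of even numbers 2 to 10
`result` takes the values: 1 → 2 → 8 → 48 → 384 → 3840

Answer: 3840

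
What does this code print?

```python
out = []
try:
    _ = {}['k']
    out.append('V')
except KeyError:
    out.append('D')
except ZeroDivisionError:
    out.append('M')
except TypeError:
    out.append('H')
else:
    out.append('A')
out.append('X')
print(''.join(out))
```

Execution trace: 'D' (except KeyError) → 'X' (after the try/except). Output: DX

Answer: DX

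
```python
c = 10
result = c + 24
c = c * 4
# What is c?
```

Trace:
`c = 10` → c = 10
`result = c + 24` → result = 34
`c = c * 4` → c = 40
So c = 40

Answer: 40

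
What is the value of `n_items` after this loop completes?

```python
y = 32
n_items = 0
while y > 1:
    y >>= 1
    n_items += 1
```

Count right shifts until 1
`n_items` takes the values: 0 → 1 → 2 → 3 → 4 → 5

Answer: 5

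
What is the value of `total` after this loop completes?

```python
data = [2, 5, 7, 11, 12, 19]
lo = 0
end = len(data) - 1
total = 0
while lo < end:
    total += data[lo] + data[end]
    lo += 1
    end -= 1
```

Sum of pairs from ends
`total` takes the values: 0 → 21 → 38 → 56

Answer: 56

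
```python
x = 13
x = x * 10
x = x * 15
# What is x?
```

Trace:
`x = 13` → x = 13
`x = x * 10` → x = 130
`x = x * 15` → x = 1950
So x = 1950

Answer: 1950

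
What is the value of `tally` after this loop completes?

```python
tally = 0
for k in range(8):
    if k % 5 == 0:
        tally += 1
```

Count numbers divisible by 5 in range(8)
`tally` takes the values: 0 → 1 → 2

Answer: 2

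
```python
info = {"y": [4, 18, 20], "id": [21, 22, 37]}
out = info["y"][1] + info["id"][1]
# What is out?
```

Trace:
`info = {"y": [4, 18, 20], "id": [21, 22, 37]}` → info = {'y': [4, 18, 20], 'id': [21, 22, 37]}
`out = info["y"][1] + info["id"][1]` → out = 40
So out = 40

Answer: 40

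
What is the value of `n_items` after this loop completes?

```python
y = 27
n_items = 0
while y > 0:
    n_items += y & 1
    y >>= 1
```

Count set bits in 27 (binary: 0b11011)
`n_items` takes the values: 0 → 1 → 2 → 3 → 4

Answer: 4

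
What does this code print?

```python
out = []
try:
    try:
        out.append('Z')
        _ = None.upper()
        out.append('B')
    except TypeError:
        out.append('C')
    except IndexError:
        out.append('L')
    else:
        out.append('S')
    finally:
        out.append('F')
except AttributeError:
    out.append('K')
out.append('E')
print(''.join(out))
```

Execution trace: 'Z' (inner try body) → 'F' (inner finally) → 'K' (outer except AttributeError) → 'E' (after the try/except). Output: ZFKE

Answer: ZFKE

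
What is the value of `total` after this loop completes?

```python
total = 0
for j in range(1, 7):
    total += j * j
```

Sum of squares 1² to 6² = 91
`total` takes the values: 0 → 1 → 5 → 14 → 30 → 55 → 91

Answer: 91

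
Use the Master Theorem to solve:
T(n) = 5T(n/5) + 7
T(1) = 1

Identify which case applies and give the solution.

a=5, b=5, f(n)=7. log_5(5) = 1. Since c=0 < 1, Case 1 applies: T(n) = Θ(n^log_b(a)) = O(n).

Answer: O(n) - Case 1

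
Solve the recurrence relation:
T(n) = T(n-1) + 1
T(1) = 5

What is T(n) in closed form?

Unrolling: T(n) = T(1) + 1·(n-1) = 5 + 1(n-1) = n + 4.

Answer: T(n) = n + 4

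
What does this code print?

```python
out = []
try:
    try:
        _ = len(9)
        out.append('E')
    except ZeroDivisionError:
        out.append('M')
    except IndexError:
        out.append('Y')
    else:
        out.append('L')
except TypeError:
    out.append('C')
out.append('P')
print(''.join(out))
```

Execution trace: 'C' (outer except TypeError) → 'P' (after the try/except). Output: CP

Answer: CP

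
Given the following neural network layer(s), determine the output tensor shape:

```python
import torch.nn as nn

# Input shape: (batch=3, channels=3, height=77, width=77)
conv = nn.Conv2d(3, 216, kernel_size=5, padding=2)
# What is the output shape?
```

Input: (3, 3, 77, 77) -> Output: (3, 216, 77, 77)

Answer: (3, 216, 77, 77)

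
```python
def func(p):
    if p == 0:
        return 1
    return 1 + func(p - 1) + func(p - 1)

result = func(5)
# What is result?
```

func(p) = 1 + 2·func(p-1), func(0)=1. Closed form: (1+1)·2^5 - 1 = 63.

Answer: 63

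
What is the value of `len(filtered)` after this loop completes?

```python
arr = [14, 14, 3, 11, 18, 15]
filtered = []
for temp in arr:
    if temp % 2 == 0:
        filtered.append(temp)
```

Count even numbers in [14, 14, 3, 11, 18, 15]
`filtered` takes the values: [] → [14] → [14, 14] → [14, 14, 18]
So `len(filtered)` = 3

Answer: 3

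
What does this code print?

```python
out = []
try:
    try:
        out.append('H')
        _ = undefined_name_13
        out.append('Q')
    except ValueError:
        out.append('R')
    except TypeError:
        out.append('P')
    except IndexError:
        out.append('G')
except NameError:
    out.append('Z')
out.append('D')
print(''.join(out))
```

Execution trace: 'H' (try body) → 'Z' (outer except NameError) → 'D' (after the try/except). Output: HZD

Answer: HZD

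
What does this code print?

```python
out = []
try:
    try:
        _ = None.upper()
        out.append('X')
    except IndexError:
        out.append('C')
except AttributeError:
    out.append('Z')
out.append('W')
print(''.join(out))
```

Execution trace: 'Z' (outer except AttributeError) → 'W' (after the try/except). Output: ZW

Answer: ZW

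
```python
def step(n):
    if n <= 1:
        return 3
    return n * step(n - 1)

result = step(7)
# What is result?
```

step(7) = 7 * 6 * 5 * 4 * 3 * 2 * 3 = 15120

Answer: 15120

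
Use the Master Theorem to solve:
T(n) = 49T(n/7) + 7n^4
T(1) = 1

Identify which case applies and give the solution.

a=49, b=7, f(n)=7n^4. log_7(49) = 2. Since c=4 > 2 and the regularity condition holds (49(n/7)^4 = (49/7^4)n^4 with 49/7^4 < 1), Case 3 applies: T(n) = Θ(f(n)) = O(n^4).

Answer: O(n^4) - Case 3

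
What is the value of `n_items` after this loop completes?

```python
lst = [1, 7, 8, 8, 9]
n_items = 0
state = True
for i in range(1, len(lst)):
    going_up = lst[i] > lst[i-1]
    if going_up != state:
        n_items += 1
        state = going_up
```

Count direction changes in [1, 7, 8, 8, 9]
`n_items` takes the values: 0 → 1 → 2

Answer: 2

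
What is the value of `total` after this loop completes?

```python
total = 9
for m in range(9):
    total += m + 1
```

Start at 9, add 1 to 9 = 54
`total` takes the values: 9 → 10 → 12 → 15 → 19 → 24 → 30 → 37 → 45 → 54

Answer: 54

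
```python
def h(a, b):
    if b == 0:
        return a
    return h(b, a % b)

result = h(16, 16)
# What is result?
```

h(16, 16) -> h(16, 0) -> 16

Answer: 16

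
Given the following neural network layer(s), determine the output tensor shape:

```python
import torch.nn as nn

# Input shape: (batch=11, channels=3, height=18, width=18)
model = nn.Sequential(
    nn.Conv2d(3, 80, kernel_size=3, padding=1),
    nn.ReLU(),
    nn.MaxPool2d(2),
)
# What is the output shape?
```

Input: (11, 3, 18, 18) -> after Conv2d: (11, 80, 18, 18) -> after ReLU: (11, 80, 18, 18) -> Output: (11, 80, 9, 9)

Answer: (11, 80, 9, 9)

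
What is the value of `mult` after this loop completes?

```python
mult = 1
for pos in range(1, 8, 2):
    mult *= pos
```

Product of 1, 3, 5, ... up to 7
`mult` takes the values: 1 → 3 → 15 → 105

Answer: 105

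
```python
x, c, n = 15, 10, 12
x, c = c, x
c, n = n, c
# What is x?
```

Trace:
`x, c, n = 15, 10, 12` → x = 15; c = 10; n = 12
`x, c = c, x` → x = 10; c = 15
`c, n = n, c` → c = 12; n = 15
So x = 10

Answer: 10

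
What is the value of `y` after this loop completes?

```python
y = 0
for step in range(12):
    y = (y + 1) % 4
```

Increment mod 4, 12 times = 0
`y` takes the values: 0 → 1 → 2 → 3 → 0 → 1 → 2 → 3 → 0 → 1 → 2 → 3 → 0

Answer: 0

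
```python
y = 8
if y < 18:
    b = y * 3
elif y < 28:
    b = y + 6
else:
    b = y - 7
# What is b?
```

Trace:
`y = 8` → y = 8
`if y < 18: ...` → y < 18 is True → b = 24
So b = 24

Answer: 24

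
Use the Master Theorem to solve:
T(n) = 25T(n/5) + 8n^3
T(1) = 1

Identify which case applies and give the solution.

a=25, b=5, f(n)=8n^3. log_5(25) = 2. Since c=3 > 2 and the regularity condition holds (25(n/5)^3 = (25/5^3)n^3 with 25/5^3 < 1), Case 3 applies: T(n) = Θ(f(n)) = O(n^3).

Answer: O(n^3) - Case 3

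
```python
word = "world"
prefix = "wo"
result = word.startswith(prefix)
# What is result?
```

Trace:
`word = "world"` → word = 'world'
`prefix = "wo"` → prefix = 'wo'
`result = word.startswith(prefix)` → result = True
So result = True

Answer: True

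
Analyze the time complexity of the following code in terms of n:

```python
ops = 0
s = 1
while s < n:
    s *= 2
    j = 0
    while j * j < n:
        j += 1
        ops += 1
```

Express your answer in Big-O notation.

Each loop level contributes: log n × √n. Multiplying the contributions gives O(√n log n).

Answer: O(√n log n)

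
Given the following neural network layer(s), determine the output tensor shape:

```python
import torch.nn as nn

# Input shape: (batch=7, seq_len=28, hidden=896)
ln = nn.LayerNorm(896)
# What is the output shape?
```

Input: (7, 28, 896) -> Output: (7, 28, 896)

Answer: (7, 28, 896)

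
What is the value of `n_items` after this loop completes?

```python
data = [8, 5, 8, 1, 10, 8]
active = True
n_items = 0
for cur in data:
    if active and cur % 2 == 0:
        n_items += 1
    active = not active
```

Count even values at even positions
`n_items` takes the values: 0 → 1 → 2 → 3

Answer: 3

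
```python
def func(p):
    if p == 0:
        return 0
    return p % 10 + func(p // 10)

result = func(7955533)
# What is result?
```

Sum of digits of 7955533: 3 + 3 + 5 + 5 + 5 + 9 + 7 = 37

Answer: 37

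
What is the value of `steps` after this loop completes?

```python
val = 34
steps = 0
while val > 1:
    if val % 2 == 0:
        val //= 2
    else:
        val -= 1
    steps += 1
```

Steps to reduce 34 to 1
`steps` takes the values: 0 → 1 → 2 → 3 → 4 → 5 → 6

Answer: 6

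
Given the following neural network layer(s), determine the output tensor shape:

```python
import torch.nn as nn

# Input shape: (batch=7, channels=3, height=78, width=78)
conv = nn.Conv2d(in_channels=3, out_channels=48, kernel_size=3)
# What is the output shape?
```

Input: (7, 3, 78, 78) -> Output: (7, 48, 76, 76)

Answer: (7, 48, 76, 76)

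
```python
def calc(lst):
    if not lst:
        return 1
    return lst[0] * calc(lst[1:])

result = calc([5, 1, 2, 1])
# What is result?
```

Product over [5, 1, 2, 1] = 5 * 1 * 2 * 1 = 10

Answer: 10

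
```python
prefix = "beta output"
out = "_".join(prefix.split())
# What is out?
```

Trace:
`prefix = "beta output"` → prefix = 'beta output'
`out = "_".join(prefix.split())` → out = 'beta_output'
So out = 'beta_output'

Answer: 'beta_output'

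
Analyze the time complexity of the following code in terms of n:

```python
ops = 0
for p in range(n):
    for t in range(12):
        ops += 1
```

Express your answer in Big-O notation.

Each loop level contributes: n × 1. Multiplying the contributions gives O(n).

Answer: O(n)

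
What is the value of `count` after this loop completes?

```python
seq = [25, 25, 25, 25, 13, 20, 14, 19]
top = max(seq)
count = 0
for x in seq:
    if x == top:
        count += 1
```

Count of max value 25 in [25, 25, 25, 25, 13, 20, 14, 19]
`count` takes the values: 0 → 1 → 2 → 3 → 4

Answer: 4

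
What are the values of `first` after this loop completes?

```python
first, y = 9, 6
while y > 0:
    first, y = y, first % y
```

GCD of 9 and 6
`first` takes the values: 9 → 6 → 3

Answer: 3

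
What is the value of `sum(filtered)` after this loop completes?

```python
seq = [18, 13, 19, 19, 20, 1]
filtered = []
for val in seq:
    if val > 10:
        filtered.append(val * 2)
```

Sum of doubled values > 10
`filtered` takes the values: [] → [36] → [36, 26] → [36, 26, 38] → [36, 26, 38, 38] → [36, 26, 38, 38, 40]
So `sum(filtered)` = 178

Answer: 178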